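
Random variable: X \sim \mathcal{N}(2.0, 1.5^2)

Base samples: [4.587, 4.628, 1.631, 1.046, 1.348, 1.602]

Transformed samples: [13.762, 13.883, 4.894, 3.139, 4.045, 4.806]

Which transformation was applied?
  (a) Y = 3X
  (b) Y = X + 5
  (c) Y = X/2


Checking option (a) Y = 3X:
  X = 4.587 -> Y = 13.762 ✓
  X = 4.628 -> Y = 13.883 ✓
  X = 1.631 -> Y = 4.894 ✓
All samples match this transformation.

(a) 3X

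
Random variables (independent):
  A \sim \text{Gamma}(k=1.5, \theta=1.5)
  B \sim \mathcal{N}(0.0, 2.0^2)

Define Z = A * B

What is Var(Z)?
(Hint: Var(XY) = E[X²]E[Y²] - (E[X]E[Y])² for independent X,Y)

Var(XY) = E[X²]E[Y²] - (E[X]E[Y])²
E[A] = 2.25, Var(A) = 3.375
E[B] = 0, Var(B) = 4
E[A²] = 3.375 + 2.25² = 8.4375
E[B²] = 4 + 0² = 4
Var(Z) = 8.4375*4 - (2.25*0)²
= 33.75 - 0 = 33.75

33.75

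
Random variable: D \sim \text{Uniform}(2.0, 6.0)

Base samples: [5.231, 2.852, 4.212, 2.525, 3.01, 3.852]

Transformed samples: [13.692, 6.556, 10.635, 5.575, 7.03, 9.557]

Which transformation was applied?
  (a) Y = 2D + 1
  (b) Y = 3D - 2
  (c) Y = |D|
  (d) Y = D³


Checking option (b) Y = 3D - 2:
  D = 5.231 -> Y = 13.692 ✓
  D = 2.852 -> Y = 6.556 ✓
  D = 4.212 -> Y = 10.635 ✓
All samples match this transformation.

(b) 3D - 2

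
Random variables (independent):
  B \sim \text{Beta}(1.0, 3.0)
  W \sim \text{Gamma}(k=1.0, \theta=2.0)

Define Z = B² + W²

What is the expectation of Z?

E[Z] = E[B²] + E[W²]
E[B²] = Var(B) + E[B]² = 0.0375 + 0.0625 = 0.1
E[W²] = Var(W) + E[W]² = 4 + 4 = 8
E[Z] = 0.1 + 8 = 8.1

8.1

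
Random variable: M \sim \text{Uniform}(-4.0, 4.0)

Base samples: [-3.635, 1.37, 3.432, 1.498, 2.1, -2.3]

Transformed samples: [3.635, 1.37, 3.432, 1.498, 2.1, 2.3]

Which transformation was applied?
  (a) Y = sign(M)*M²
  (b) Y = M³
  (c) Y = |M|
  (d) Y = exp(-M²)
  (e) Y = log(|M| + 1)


Checking option (c) Y = |M|:
  M = -3.635 -> Y = 3.635 ✓
  M = 1.37 -> Y = 1.37 ✓
  M = 3.432 -> Y = 3.432 ✓
All samples match this transformation.

(c) |M|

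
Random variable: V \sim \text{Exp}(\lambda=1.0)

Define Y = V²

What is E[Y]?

E[V²] = Var(V) + (E[V])² = 1 + 1 = 2

2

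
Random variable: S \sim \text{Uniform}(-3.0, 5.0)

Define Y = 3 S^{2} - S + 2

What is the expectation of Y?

E[Y] = 3*E[S²] - 1*E[S] + 2
E[S] = 1
E[S²] = Var(S) + (E[S])² = 5.3333333 + 1 = 6.3333333
E[Y] = 3*6.3333333 - 1*1 + 2 = 20

20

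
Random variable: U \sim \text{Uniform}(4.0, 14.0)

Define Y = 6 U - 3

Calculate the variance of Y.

For Y = aU + b: Var(Y) = a² * Var(U)
Var(U) = (14 - 4)^2/12 = 8.3333333
Var(Y) = 6² * 8.3333333 = 36 * 8.3333333 = 300

300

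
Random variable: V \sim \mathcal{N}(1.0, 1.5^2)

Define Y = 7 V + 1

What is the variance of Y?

For Y = aV + b: Var(Y) = a² * Var(V)
Var(V) = 1.5^2 = 2.25
Var(Y) = 7² * 2.25 = 49 * 2.25 = 110.25

110.25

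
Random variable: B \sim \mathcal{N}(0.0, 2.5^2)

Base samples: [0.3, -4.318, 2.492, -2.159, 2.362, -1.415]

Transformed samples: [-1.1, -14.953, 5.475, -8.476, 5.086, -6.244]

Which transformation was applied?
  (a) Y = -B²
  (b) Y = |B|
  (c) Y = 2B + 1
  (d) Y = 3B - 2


Checking option (d) Y = 3B - 2:
  B = 0.3 -> Y = -1.1 ✓
  B = -4.318 -> Y = -14.953 ✓
  B = 2.492 -> Y = 5.475 ✓
All samples match this transformation.

(d) 3B - 2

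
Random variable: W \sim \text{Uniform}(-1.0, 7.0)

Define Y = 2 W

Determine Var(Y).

For Y = aW + b: Var(Y) = a² * Var(W)
Var(W) = (7 + 1)^2/12 = 5.3333333
Var(Y) = 2² * 5.3333333 = 4 * 5.3333333 = 21.333333

21.333333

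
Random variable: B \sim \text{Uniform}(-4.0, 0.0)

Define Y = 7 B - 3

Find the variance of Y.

For Y = aB + b: Var(Y) = a² * Var(B)
Var(B) = (0 + 4)^2/12 = 1.3333333
Var(Y) = 7² * 1.3333333 = 49 * 1.3333333 = 65.333333

65.333333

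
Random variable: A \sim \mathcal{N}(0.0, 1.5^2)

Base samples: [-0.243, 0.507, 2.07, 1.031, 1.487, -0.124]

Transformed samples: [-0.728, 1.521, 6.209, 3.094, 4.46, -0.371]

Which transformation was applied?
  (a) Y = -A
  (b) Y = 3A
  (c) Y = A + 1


Checking option (b) Y = 3A:
  A = -0.243 -> Y = -0.728 ✓
  A = 0.507 -> Y = 1.521 ✓
  A = 2.07 -> Y = 6.209 ✓
All samples match this transformation.

(b) 3A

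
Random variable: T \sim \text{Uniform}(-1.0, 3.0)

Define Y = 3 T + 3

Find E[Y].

For Y = 3T + 3:
E[Y] = 3 * E[T] + 3
E[T] = (-1 + 3)/2 = 1
E[Y] = 3 * 1 + 3 = 6

6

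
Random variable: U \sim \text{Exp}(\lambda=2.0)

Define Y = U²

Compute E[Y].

E[U²] = Var(U) + (E[U])² = 0.25 + 0.25 = 0.5

0.5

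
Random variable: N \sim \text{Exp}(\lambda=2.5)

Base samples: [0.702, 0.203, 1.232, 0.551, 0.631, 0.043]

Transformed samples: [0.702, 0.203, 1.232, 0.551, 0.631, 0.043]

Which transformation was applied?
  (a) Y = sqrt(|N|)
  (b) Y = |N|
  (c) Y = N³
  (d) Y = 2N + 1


Checking option (b) Y = |N|:
  N = 0.702 -> Y = 0.702 ✓
  N = 0.203 -> Y = 0.203 ✓
  N = 1.232 -> Y = 1.232 ✓
All samples match this transformation.

(b) |N|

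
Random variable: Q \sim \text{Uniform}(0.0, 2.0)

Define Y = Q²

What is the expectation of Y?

E[Q²] = Var(Q) + (E[Q])² = 0.33333333 + 1 = 1.3333333

1.3333333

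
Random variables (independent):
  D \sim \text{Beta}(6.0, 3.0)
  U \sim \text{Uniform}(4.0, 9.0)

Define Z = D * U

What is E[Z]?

For independent RVs: E[XY] = E[X]*E[Y]
E[D] = 0.66666667
E[U] = 6.5
E[Z] = 0.66666667 * 6.5 = 4.3333333

4.3333333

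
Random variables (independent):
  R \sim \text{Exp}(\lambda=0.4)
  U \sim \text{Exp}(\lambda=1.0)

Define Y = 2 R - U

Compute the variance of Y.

For independent RVs: Var(aX + bY) = a²Var(X) + b²Var(Y)
Var(R) = 6.25
Var(U) = 1
Var(Y) = 2²*6.25 + (-1)²*1
= 4*6.25 + 1*1 = 26

26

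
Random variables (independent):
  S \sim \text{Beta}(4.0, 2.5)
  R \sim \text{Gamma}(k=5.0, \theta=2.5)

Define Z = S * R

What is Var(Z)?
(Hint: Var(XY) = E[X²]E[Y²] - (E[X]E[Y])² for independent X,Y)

Var(XY) = E[X²]E[Y²] - (E[X]E[Y])²
E[S] = 0.61538462, Var(S) = 0.031558185
E[R] = 12.5, Var(R) = 31.25
E[S²] = 0.031558185 + 0.61538462² = 0.41025641
E[R²] = 31.25 + 12.5² = 187.5
Var(Z) = 0.41025641*187.5 - (0.61538462*12.5)²
= 76.923077 - 59.171598 = 17.751479

17.751479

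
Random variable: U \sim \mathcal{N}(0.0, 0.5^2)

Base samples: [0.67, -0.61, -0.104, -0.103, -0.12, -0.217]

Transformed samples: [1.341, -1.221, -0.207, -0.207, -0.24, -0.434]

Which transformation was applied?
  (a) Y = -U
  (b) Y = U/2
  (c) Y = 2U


Checking option (c) Y = 2U:
  U = 0.67 -> Y = 1.341 ✓
  U = -0.61 -> Y = -1.221 ✓
  U = -0.104 -> Y = -0.207 ✓
All samples match this transformation.

(c) 2U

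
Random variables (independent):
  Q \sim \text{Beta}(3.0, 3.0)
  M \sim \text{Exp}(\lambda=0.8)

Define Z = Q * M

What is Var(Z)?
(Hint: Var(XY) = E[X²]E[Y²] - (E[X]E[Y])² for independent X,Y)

Var(XY) = E[X²]E[Y²] - (E[X]E[Y])²
E[Q] = 0.5, Var(Q) = 0.035714286
E[M] = 1.25, Var(M) = 1.5625
E[Q²] = 0.035714286 + 0.5² = 0.28571429
E[M²] = 1.5625 + 1.25² = 3.125
Var(Z) = 0.28571429*3.125 - (0.5*1.25)²
= 0.89285714 - 0.390625 = 0.50223214

0.50223214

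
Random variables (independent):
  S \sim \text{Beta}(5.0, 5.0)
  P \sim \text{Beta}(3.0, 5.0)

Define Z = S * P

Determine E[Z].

For independent RVs: E[XY] = E[X]*E[Y]
E[S] = 0.5
E[P] = 0.375
E[Z] = 0.5 * 0.375 = 0.1875

0.1875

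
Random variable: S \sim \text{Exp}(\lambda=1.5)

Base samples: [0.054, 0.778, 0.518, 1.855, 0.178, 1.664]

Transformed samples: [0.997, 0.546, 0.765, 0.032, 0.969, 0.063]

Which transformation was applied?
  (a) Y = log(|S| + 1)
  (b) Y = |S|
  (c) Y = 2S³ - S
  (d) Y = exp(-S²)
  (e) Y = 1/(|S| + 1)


Checking option (d) Y = exp(-S²):
  S = 0.054 -> Y = 0.997 ✓
  S = 0.778 -> Y = 0.546 ✓
  S = 0.518 -> Y = 0.765 ✓
All samples match this transformation.

(d) exp(-S²)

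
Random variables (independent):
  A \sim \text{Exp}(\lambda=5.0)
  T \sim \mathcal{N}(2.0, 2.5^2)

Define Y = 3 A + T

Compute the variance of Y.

For independent RVs: Var(aX + bY) = a²Var(X) + b²Var(Y)
Var(A) = 0.04
Var(T) = 6.25
Var(Y) = 3²*0.04 + 1²*6.25
= 9*0.04 + 1*6.25 = 6.61

6.61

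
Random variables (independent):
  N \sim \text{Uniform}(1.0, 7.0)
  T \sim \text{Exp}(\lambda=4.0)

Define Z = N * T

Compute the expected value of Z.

For independent RVs: E[XY] = E[X]*E[Y]
E[N] = 4
E[T] = 0.25
E[Z] = 4 * 0.25 = 1

1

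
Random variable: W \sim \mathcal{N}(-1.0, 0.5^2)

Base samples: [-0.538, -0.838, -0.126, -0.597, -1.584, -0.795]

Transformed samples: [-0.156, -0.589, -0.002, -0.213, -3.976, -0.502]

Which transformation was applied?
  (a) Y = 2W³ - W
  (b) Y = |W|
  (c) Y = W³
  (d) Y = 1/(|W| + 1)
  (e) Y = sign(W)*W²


Checking option (c) Y = W³:
  W = -0.538 -> Y = -0.156 ✓
  W = -0.838 -> Y = -0.589 ✓
  W = -0.126 -> Y = -0.002 ✓
All samples match this transformation.

(c) W³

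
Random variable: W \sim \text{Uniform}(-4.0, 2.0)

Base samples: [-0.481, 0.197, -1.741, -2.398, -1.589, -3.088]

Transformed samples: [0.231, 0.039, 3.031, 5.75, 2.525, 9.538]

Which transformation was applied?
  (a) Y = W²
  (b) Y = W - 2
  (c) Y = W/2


Checking option (a) Y = W²:
  W = -0.481 -> Y = 0.231 ✓
  W = 0.197 -> Y = 0.039 ✓
  W = -1.741 -> Y = 3.031 ✓
All samples match this transformation.

(a) W²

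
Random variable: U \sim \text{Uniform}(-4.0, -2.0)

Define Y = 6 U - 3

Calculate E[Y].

For Y = 6U - 3:
E[Y] = 6 * E[U] - 3
E[U] = (-4 - 2)/2 = -3
E[Y] = 6 * (-3) - 3 = -21

-21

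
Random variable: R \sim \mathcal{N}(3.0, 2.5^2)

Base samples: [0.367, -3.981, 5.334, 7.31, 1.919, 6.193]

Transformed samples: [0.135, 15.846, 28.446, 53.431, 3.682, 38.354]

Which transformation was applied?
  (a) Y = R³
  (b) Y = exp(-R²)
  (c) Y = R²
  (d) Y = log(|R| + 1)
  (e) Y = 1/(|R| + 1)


Checking option (c) Y = R²:
  R = 0.367 -> Y = 0.135 ✓
  R = -3.981 -> Y = 15.846 ✓
  R = 5.334 -> Y = 28.446 ✓
All samples match this transformation.

(c) R²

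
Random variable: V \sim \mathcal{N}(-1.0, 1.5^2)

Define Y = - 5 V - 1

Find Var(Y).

For Y = aV + b: Var(Y) = a² * Var(V)
Var(V) = 1.5^2 = 2.25
Var(Y) = (-5)² * 2.25 = 25 * 2.25 = 56.25

56.25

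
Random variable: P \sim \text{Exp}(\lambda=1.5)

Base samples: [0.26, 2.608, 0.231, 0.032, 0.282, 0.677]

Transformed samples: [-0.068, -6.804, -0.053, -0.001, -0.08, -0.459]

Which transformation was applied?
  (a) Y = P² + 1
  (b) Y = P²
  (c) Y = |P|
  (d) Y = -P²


Checking option (d) Y = -P²:
  P = 0.26 -> Y = -0.068 ✓
  P = 2.608 -> Y = -6.804 ✓
  P = 0.231 -> Y = -0.053 ✓
All samples match this transformation.

(d) -P²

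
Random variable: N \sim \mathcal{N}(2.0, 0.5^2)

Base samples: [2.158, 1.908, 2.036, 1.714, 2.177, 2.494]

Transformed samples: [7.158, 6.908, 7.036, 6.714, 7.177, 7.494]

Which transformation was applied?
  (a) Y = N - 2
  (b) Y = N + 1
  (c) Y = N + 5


Checking option (c) Y = N + 5:
  N = 2.158 -> Y = 7.158 ✓
  N = 1.908 -> Y = 6.908 ✓
  N = 2.036 -> Y = 7.036 ✓
All samples match this transformation.

(c) N + 5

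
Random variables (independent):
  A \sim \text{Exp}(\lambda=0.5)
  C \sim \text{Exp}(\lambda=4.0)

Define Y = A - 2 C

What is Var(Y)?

For independent RVs: Var(aX + bY) = a²Var(X) + b²Var(Y)
Var(A) = 4
Var(C) = 0.0625
Var(Y) = 1²*4 + (-2)²*0.0625
= 1*4 + 4*0.0625 = 4.25

4.25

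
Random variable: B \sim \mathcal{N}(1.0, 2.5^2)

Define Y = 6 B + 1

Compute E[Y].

For Y = 6B + 1:
E[Y] = 6 * E[B] + 1
E[B] = 1.0 = 1
E[Y] = 6 * 1 + 1 = 7

7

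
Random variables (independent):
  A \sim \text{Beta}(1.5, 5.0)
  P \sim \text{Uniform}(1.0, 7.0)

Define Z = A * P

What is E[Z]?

For independent RVs: E[XY] = E[X]*E[Y]
E[A] = 0.23076923
E[P] = 4
E[Z] = 0.23076923 * 4 = 0.92307692

0.92307692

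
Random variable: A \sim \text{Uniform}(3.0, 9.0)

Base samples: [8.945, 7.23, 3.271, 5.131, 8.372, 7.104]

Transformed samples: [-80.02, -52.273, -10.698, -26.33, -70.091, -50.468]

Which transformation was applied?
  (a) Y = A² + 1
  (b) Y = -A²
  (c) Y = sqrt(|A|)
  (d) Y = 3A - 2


Checking option (b) Y = -A²:
  A = 8.945 -> Y = -80.02 ✓
  A = 7.23 -> Y = -52.273 ✓
  A = 3.271 -> Y = -10.698 ✓
All samples match this transformation.

(b) -A²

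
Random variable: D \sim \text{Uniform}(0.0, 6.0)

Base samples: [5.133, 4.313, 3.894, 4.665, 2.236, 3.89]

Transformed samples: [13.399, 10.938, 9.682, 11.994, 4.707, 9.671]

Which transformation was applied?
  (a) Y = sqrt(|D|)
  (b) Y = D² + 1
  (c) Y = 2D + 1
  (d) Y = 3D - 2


Checking option (d) Y = 3D - 2:
  D = 5.133 -> Y = 13.399 ✓
  D = 4.313 -> Y = 10.938 ✓
  D = 3.894 -> Y = 9.682 ✓
All samples match this transformation.

(d) 3D - 2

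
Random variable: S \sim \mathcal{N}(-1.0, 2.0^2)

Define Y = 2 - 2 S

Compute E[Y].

For Y = -2S + 2:
E[Y] = -2 * E[S] + 2
E[S] = -1.0 = -1
E[Y] = -2 * (-1) + 2 = 4

4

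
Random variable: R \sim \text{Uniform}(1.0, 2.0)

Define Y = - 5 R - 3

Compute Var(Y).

For Y = aR + b: Var(Y) = a² * Var(R)
Var(R) = (2 - 1)^2/12 = 0.083333333
Var(Y) = (-5)² * 0.083333333 = 25 * 0.083333333 = 2.0833333

2.0833333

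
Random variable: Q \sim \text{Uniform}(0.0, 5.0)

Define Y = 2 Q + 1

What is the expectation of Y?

For Y = 2Q + 1:
E[Y] = 2 * E[Q] + 1
E[Q] = (0 + 5)/2 = 2.5
E[Y] = 2 * 2.5 + 1 = 6

6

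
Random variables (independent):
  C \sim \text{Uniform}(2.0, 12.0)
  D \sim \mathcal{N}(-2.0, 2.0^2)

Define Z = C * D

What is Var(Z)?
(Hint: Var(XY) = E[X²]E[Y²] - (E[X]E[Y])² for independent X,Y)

Var(XY) = E[X²]E[Y²] - (E[X]E[Y])²
E[C] = 7, Var(C) = 8.3333333
E[D] = -2, Var(D) = 4
E[C²] = 8.3333333 + 7² = 57.333333
E[D²] = 4 + (-2)² = 8
Var(Z) = 57.333333*8 - (7*(-2))²
= 458.66667 - 196 = 262.66667

262.66667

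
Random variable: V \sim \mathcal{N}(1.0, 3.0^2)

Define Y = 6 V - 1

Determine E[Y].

For Y = 6V - 1:
E[Y] = 6 * E[V] - 1
E[V] = 1.0 = 1
E[Y] = 6 * 1 - 1 = 5

5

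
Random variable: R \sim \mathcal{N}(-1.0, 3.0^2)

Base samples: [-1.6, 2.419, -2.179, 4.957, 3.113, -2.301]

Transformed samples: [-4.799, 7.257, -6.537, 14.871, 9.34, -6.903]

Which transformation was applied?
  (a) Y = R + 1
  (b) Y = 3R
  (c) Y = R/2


Checking option (b) Y = 3R:
  R = -1.6 -> Y = -4.799 ✓
  R = 2.419 -> Y = 7.257 ✓
  R = -2.179 -> Y = -6.537 ✓
All samples match this transformation.

(b) 3R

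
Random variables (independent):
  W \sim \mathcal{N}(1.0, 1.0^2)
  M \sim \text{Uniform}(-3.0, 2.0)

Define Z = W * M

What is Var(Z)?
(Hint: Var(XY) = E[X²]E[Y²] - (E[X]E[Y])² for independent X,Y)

Var(XY) = E[X²]E[Y²] - (E[X]E[Y])²
E[W] = 1, Var(W) = 1
E[M] = -0.5, Var(M) = 2.0833333
E[W²] = 1 + 1² = 2
E[M²] = 2.0833333 + (-0.5)² = 2.3333333
Var(Z) = 2*2.3333333 - (1*(-0.5))²
= 4.6666667 - 0.25 = 4.4166667

4.4166667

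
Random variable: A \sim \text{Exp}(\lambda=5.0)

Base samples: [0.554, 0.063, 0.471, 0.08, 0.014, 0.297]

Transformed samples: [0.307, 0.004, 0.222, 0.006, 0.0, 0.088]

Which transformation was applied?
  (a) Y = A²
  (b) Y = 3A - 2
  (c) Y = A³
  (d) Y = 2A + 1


Checking option (a) Y = A²:
  A = 0.554 -> Y = 0.307 ✓
  A = 0.063 -> Y = 0.004 ✓
  A = 0.471 -> Y = 0.222 ✓
All samples match this transformation.

(a) A²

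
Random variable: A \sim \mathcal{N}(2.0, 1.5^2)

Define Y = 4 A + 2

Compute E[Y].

For Y = 4A + 2:
E[Y] = 4 * E[A] + 2
E[A] = 2.0 = 2
E[Y] = 4 * 2 + 2 = 10

10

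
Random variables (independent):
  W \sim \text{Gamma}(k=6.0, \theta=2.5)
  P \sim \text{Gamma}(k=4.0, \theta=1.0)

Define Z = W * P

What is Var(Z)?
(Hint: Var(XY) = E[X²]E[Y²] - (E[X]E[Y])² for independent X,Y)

Var(XY) = E[X²]E[Y²] - (E[X]E[Y])²
E[W] = 15, Var(W) = 37.5
E[P] = 4, Var(P) = 4
E[W²] = 37.5 + 15² = 262.5
E[P²] = 4 + 4² = 20
Var(Z) = 262.5*20 - (15*4)²
= 5250 - 3600 = 1650

1650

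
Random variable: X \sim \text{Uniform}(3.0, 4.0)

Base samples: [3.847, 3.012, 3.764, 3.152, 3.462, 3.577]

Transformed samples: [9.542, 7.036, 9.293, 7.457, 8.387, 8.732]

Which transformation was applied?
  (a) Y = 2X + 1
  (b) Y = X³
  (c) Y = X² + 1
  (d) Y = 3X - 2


Checking option (d) Y = 3X - 2:
  X = 3.847 -> Y = 9.542 ✓
  X = 3.012 -> Y = 7.036 ✓
  X = 3.764 -> Y = 9.293 ✓
All samples match this transformation.

(d) 3X - 2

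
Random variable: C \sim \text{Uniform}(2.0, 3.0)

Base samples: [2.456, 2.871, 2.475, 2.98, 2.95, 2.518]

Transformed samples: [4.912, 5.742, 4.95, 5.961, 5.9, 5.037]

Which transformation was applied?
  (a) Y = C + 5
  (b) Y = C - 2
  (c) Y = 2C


Checking option (c) Y = 2C:
  C = 2.456 -> Y = 4.912 ✓
  C = 2.871 -> Y = 5.742 ✓
  C = 2.475 -> Y = 4.95 ✓
All samples match this transformation.

(c) 2C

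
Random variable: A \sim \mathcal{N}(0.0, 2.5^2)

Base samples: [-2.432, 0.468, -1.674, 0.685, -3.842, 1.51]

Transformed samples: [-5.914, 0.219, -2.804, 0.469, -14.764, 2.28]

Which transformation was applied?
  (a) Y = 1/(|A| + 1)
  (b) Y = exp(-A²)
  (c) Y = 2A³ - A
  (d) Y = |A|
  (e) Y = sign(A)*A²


Checking option (e) Y = sign(A)*A²:
  A = -2.432 -> Y = -5.914 ✓
  A = 0.468 -> Y = 0.219 ✓
  A = -1.674 -> Y = -2.804 ✓
All samples match this transformation.

(e) sign(A)*A²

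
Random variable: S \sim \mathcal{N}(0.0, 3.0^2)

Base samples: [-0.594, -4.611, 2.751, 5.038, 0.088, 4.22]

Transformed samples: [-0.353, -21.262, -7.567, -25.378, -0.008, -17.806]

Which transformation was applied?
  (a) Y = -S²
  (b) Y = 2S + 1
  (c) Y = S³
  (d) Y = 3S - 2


Checking option (a) Y = -S²:
  S = -0.594 -> Y = -0.353 ✓
  S = -4.611 -> Y = -21.262 ✓
  S = 2.751 -> Y = -7.567 ✓
All samples match this transformation.

(a) -S²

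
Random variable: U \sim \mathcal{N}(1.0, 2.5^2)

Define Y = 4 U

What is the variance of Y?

For Y = aU + b: Var(Y) = a² * Var(U)
Var(U) = 2.5^2 = 6.25
Var(Y) = 4² * 6.25 = 16 * 6.25 = 100

100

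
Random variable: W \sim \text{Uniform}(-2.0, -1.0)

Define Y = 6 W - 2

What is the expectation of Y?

For Y = 6W - 2:
E[Y] = 6 * E[W] - 2
E[W] = (-2 - 1)/2 = -1.5
E[Y] = 6 * (-1.5) - 2 = -11

-11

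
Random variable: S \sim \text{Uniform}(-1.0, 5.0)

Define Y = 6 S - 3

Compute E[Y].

For Y = 6S - 3:
E[Y] = 6 * E[S] - 3
E[S] = (-1 + 5)/2 = 2
E[Y] = 6 * 2 - 3 = 9

9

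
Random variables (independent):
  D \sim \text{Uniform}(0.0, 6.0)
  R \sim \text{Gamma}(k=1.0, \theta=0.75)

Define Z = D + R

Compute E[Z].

E[Z] = 1*E[D] + 1*E[R]
E[D] = 3
E[R] = 0.75
E[Z] = 1*3 + 1*0.75 = 3.75

3.75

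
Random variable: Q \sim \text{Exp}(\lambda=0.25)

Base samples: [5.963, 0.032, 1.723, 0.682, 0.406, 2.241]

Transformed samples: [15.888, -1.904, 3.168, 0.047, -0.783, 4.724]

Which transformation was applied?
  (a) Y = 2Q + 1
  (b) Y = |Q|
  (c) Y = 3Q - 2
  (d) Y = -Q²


Checking option (c) Y = 3Q - 2:
  Q = 5.963 -> Y = 15.888 ✓
  Q = 0.032 -> Y = -1.904 ✓
  Q = 1.723 -> Y = 3.168 ✓
All samples match this transformation.

(c) 3Q - 2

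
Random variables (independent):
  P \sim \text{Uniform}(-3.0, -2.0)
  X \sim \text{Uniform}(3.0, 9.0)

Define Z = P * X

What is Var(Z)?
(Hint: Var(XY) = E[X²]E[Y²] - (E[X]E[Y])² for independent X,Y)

Var(XY) = E[X²]E[Y²] - (E[X]E[Y])²
E[P] = -2.5, Var(P) = 0.083333333
E[X] = 6, Var(X) = 3
E[P²] = 0.083333333 + (-2.5)² = 6.3333333
E[X²] = 3 + 6² = 39
Var(Z) = 6.3333333*39 - (-2.5*6)²
= 247 - 225 = 22

22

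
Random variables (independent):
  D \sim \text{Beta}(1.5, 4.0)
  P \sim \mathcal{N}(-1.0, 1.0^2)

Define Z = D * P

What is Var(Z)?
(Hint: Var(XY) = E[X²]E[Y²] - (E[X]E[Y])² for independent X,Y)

Var(XY) = E[X²]E[Y²] - (E[X]E[Y])²
E[D] = 0.27272727, Var(D) = 0.03051494
E[P] = -1, Var(P) = 1
E[D²] = 0.03051494 + 0.27272727² = 0.1048951
E[P²] = 1 + (-1)² = 2
Var(Z) = 0.1048951*2 - (0.27272727*(-1))²
= 0.20979021 - 0.074380165 = 0.13541004

0.13541004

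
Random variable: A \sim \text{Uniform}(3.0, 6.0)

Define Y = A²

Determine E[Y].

Using E[X²] = Var(X) + (E[X])²:
E[A] = 4.5
Var(A) = (6 - 3)^2/12 = 0.75
E[A²] = 0.75 + 4.5² = 0.75 + 20.25 = 21

21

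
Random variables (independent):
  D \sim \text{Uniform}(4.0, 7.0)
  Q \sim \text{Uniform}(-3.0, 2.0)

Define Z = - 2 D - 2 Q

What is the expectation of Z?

E[Z] = -2*E[D] - 2*E[Q]
E[D] = 5.5
E[Q] = -0.5
E[Z] = -2*5.5 - 2*(-0.5) = -10

-10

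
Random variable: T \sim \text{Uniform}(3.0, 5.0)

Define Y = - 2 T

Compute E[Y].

For Y = -2T:
E[Y] = -2 * E[T]
E[T] = (3 + 5)/2 = 4
E[Y] = -2 * 4 = -8

-8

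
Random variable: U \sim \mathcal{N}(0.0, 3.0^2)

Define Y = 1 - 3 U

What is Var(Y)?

For Y = aU + b: Var(Y) = a² * Var(U)
Var(U) = 3.0^2 = 9
Var(Y) = (-3)² * 9 = 9 * 9 = 81

81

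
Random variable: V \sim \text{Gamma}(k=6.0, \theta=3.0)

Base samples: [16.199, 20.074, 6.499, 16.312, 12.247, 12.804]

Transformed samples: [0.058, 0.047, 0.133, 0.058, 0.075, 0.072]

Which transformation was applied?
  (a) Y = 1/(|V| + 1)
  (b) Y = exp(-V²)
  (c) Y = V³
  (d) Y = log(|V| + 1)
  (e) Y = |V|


Checking option (a) Y = 1/(|V| + 1):
  V = 16.199 -> Y = 0.058 ✓
  V = 20.074 -> Y = 0.047 ✓
  V = 6.499 -> Y = 0.133 ✓
All samples match this transformation.

(a) 1/(|V| + 1)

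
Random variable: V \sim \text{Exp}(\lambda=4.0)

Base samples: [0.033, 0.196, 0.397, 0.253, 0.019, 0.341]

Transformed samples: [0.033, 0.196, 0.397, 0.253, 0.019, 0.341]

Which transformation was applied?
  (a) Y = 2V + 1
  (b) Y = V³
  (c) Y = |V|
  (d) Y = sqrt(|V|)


Checking option (c) Y = |V|:
  V = 0.033 -> Y = 0.033 ✓
  V = 0.196 -> Y = 0.196 ✓
  V = 0.397 -> Y = 0.397 ✓
All samples match this transformation.

(c) |V|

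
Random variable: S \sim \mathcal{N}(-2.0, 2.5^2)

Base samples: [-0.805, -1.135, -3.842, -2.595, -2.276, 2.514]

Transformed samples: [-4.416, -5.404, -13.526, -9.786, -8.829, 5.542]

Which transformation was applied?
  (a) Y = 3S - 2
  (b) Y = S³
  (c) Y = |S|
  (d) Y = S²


Checking option (a) Y = 3S - 2:
  S = -0.805 -> Y = -4.416 ✓
  S = -1.135 -> Y = -5.404 ✓
  S = -3.842 -> Y = -13.526 ✓
All samples match this transformation.

(a) 3S - 2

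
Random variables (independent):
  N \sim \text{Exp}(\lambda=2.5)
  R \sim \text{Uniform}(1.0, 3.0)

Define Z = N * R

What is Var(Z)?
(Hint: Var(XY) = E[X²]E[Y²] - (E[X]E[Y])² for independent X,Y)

Var(XY) = E[X²]E[Y²] - (E[X]E[Y])²
E[N] = 0.4, Var(N) = 0.16
E[R] = 2, Var(R) = 0.33333333
E[N²] = 0.16 + 0.4² = 0.32
E[R²] = 0.33333333 + 2² = 4.3333333
Var(Z) = 0.32*4.3333333 - (0.4*2)²
= 1.3866667 - 0.64 = 0.74666667

0.74666667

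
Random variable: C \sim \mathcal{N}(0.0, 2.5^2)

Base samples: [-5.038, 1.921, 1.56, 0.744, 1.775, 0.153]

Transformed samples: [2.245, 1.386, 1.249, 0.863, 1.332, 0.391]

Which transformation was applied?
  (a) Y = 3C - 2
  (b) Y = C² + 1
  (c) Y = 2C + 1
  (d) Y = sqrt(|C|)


Checking option (d) Y = sqrt(|C|):
  C = -5.038 -> Y = 2.245 ✓
  C = 1.921 -> Y = 1.386 ✓
  C = 1.56 -> Y = 1.249 ✓
All samples match this transformation.

(d) sqrt(|C|)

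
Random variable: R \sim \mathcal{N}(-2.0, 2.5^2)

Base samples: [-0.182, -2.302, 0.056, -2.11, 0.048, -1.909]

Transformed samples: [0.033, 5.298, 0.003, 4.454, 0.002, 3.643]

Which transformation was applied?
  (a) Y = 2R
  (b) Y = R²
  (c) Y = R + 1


Checking option (b) Y = R²:
  R = -0.182 -> Y = 0.033 ✓
  R = -2.302 -> Y = 5.298 ✓
  R = 0.056 -> Y = 0.003 ✓
All samples match this transformation.

(b) R²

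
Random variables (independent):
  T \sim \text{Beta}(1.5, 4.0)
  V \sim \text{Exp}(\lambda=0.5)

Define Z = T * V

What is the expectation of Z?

For independent RVs: E[XY] = E[X]*E[Y]
E[T] = 0.27272727
E[V] = 2
E[Z] = 0.27272727 * 2 = 0.54545455

0.54545455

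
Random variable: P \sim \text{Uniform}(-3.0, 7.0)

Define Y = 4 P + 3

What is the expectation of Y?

For Y = 4P + 3:
E[Y] = 4 * E[P] + 3
E[P] = (-3 + 7)/2 = 2
E[Y] = 4 * 2 + 3 = 11

11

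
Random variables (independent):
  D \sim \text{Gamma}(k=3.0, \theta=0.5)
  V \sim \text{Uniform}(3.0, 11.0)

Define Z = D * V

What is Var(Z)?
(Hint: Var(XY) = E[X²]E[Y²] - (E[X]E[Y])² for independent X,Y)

Var(XY) = E[X²]E[Y²] - (E[X]E[Y])²
E[D] = 1.5, Var(D) = 0.75
E[V] = 7, Var(V) = 5.3333333
E[D²] = 0.75 + 1.5² = 3
E[V²] = 5.3333333 + 7² = 54.333333
Var(Z) = 3*54.333333 - (1.5*7)²
= 163 - 110.25 = 52.75

52.75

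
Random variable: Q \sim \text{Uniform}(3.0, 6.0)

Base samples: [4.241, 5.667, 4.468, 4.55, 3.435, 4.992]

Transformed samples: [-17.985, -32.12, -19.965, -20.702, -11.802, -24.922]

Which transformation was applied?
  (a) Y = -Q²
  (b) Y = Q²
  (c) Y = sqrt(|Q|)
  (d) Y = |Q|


Checking option (a) Y = -Q²:
  Q = 4.241 -> Y = -17.985 ✓
  Q = 5.667 -> Y = -32.12 ✓
  Q = 4.468 -> Y = -19.965 ✓
All samples match this transformation.

(a) -Q²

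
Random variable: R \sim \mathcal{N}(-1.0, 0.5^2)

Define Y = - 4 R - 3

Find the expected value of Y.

For Y = -4R - 3:
E[Y] = -4 * E[R] - 3
E[R] = -1.0 = -1
E[Y] = -4 * (-1) - 3 = 1

1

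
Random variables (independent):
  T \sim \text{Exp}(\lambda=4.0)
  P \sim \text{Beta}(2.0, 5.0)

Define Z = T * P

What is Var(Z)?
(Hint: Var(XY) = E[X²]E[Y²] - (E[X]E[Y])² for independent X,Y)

Var(XY) = E[X²]E[Y²] - (E[X]E[Y])²
E[T] = 0.25, Var(T) = 0.0625
E[P] = 0.28571429, Var(P) = 0.025510204
E[T²] = 0.0625 + 0.25² = 0.125
E[P²] = 0.025510204 + 0.28571429² = 0.10714286
Var(Z) = 0.125*0.10714286 - (0.25*0.28571429)²
= 0.013392857 - 0.0051020408 = 0.0082908163

0.0082908163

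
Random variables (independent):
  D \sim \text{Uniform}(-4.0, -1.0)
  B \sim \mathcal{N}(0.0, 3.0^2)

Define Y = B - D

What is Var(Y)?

For independent RVs: Var(aX + bY) = a²Var(X) + b²Var(Y)
Var(D) = 0.75
Var(B) = 9
Var(Y) = (-1)²*0.75 + 1²*9
= 1*0.75 + 1*9 = 9.75

9.75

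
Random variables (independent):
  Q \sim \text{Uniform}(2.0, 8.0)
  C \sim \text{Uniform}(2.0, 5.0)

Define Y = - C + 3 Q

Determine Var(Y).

For independent RVs: Var(aX + bY) = a²Var(X) + b²Var(Y)
Var(Q) = 3
Var(C) = 0.75
Var(Y) = 3²*3 + (-1)²*0.75
= 9*3 + 1*0.75 = 27.75

27.75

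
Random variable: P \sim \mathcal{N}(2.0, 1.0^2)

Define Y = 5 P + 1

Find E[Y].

For Y = 5P + 1:
E[Y] = 5 * E[P] + 1
E[P] = 2.0 = 2
E[Y] = 5 * 2 + 1 = 11

11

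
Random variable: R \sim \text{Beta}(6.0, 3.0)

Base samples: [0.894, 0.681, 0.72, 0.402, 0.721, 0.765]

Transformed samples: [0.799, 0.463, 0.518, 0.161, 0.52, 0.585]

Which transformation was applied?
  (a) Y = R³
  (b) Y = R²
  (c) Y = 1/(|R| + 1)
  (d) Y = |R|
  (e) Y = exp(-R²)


Checking option (b) Y = R²:
  R = 0.894 -> Y = 0.799 ✓
  R = 0.681 -> Y = 0.463 ✓
  R = 0.72 -> Y = 0.518 ✓
All samples match this transformation.

(b) R²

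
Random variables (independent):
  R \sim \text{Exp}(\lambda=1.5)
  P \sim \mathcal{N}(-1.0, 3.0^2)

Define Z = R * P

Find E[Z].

For independent RVs: E[XY] = E[X]*E[Y]
E[R] = 0.66666667
E[P] = -1
E[Z] = 0.66666667 * (-1) = -0.66666667

-0.66666667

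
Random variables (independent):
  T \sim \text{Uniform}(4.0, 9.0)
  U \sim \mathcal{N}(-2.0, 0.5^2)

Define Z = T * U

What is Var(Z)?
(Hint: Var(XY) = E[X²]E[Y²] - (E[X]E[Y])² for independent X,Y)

Var(XY) = E[X²]E[Y²] - (E[X]E[Y])²
E[T] = 6.5, Var(T) = 2.0833333
E[U] = -2, Var(U) = 0.25
E[T²] = 2.0833333 + 6.5² = 44.333333
E[U²] = 0.25 + (-2)² = 4.25
Var(Z) = 44.333333*4.25 - (6.5*(-2))²
= 188.41667 - 169 = 19.416667

19.416667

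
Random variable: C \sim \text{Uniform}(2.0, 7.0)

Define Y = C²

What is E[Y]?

E[C²] = Var(C) + (E[C])² = 2.0833333 + 20.25 = 22.333333

22.333333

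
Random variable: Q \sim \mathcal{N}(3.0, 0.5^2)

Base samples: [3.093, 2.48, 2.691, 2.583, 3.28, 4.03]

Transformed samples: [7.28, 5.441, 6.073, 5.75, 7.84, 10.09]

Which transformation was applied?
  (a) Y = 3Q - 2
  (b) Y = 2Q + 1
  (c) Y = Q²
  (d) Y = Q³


Checking option (a) Y = 3Q - 2:
  Q = 3.093 -> Y = 7.28 ✓
  Q = 2.48 -> Y = 5.441 ✓
  Q = 2.691 -> Y = 6.073 ✓
All samples match this transformation.

(a) 3Q - 2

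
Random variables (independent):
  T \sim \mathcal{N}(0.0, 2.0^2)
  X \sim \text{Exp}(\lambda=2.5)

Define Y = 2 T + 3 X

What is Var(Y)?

For independent RVs: Var(aX + bY) = a²Var(X) + b²Var(Y)
Var(T) = 4
Var(X) = 0.16
Var(Y) = 2²*4 + 3²*0.16
= 4*4 + 9*0.16 = 17.44

17.44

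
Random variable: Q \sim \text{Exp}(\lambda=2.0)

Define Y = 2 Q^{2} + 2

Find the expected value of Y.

E[Y] = 2*E[Q²] + 2
E[Q] = 0.5
E[Q²] = Var(Q) + (E[Q])² = 0.25 + 0.25 = 0.5
E[Y] = 2*0.5 + 2 = 3

3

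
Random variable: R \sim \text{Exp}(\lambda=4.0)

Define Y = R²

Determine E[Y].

E[R²] = Var(R) + (E[R])² = 0.0625 + 0.0625 = 0.125

0.125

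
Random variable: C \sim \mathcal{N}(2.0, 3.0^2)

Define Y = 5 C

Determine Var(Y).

For Y = aC + b: Var(Y) = a² * Var(C)
Var(C) = 3.0^2 = 9
Var(Y) = 5² * 9 = 25 * 9 = 225

225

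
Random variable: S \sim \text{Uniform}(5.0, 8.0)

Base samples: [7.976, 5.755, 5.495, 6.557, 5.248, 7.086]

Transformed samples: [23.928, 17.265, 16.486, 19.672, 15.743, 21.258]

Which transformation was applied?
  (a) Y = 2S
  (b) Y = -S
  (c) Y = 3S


Checking option (c) Y = 3S:
  S = 7.976 -> Y = 23.928 ✓
  S = 5.755 -> Y = 17.265 ✓
  S = 5.495 -> Y = 16.486 ✓
All samples match this transformation.

(c) 3S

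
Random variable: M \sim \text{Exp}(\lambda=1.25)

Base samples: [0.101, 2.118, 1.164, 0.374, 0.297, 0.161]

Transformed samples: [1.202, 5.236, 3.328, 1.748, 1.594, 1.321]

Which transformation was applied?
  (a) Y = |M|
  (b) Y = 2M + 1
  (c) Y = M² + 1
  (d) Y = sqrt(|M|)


Checking option (b) Y = 2M + 1:
  M = 0.101 -> Y = 1.202 ✓
  M = 2.118 -> Y = 5.236 ✓
  M = 1.164 -> Y = 3.328 ✓
All samples match this transformation.

(b) 2M + 1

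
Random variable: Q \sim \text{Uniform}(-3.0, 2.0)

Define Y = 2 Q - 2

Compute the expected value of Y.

For Y = 2Q - 2:
E[Y] = 2 * E[Q] - 2
E[Q] = (-3 + 2)/2 = -0.5
E[Y] = 2 * (-0.5) - 2 = -3

-3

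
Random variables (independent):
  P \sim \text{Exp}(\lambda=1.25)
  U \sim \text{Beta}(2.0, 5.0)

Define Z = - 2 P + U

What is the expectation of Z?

E[Z] = -2*E[P] + 1*E[U]
E[P] = 0.8
E[U] = 0.28571429
E[Z] = -2*0.8 + 1*0.28571429 = -1.3142857

-1.3142857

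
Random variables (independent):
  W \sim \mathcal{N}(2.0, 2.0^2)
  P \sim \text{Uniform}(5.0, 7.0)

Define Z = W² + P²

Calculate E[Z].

E[Z] = E[W²] + E[P²]
E[W²] = Var(W) + E[W]² = 4 + 4 = 8
E[P²] = Var(P) + E[P]² = 0.33333333 + 36 = 36.333333
E[Z] = 8 + 36.333333 = 44.333333

44.333333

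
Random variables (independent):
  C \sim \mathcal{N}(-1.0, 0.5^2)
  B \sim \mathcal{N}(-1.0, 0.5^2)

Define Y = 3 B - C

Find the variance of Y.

For independent RVs: Var(aX + bY) = a²Var(X) + b²Var(Y)
Var(C) = 0.25
Var(B) = 0.25
Var(Y) = (-1)²*0.25 + 3²*0.25
= 1*0.25 + 9*0.25 = 2.5

2.5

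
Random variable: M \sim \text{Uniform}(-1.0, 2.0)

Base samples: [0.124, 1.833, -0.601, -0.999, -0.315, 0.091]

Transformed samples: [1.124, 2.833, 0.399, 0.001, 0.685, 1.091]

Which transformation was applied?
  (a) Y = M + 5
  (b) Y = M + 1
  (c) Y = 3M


Checking option (b) Y = M + 1:
  M = 0.124 -> Y = 1.124 ✓
  M = 1.833 -> Y = 2.833 ✓
  M = -0.601 -> Y = 0.399 ✓
All samples match this transformation.

(b) M + 1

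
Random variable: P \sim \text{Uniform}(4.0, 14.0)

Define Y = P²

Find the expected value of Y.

Using E[X²] = Var(X) + (E[X])²:
E[P] = 9
Var(P) = (14 - 4)^2/12 = 8.3333333
E[P²] = 8.3333333 + 9² = 8.3333333 + 81 = 89.333333

89.333333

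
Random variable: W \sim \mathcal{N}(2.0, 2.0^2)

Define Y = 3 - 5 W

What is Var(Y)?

For Y = aW + b: Var(Y) = a² * Var(W)
Var(W) = 2.0^2 = 4
Var(Y) = (-5)² * 4 = 25 * 4 = 100

100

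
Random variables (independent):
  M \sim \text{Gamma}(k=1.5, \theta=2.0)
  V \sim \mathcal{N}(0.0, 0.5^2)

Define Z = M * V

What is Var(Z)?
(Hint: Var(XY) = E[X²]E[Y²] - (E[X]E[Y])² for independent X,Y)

Var(XY) = E[X²]E[Y²] - (E[X]E[Y])²
E[M] = 3, Var(M) = 6
E[V] = 0, Var(V) = 0.25
E[M²] = 6 + 3² = 15
E[V²] = 0.25 + 0² = 0.25
Var(Z) = 15*0.25 - (3*0)²
= 3.75 - 0 = 3.75

3.75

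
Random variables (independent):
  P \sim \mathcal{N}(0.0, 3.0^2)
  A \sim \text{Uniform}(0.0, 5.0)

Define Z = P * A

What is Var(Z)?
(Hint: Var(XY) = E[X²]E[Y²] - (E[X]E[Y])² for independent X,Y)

Var(XY) = E[X²]E[Y²] - (E[X]E[Y])²
E[P] = 0, Var(P) = 9
E[A] = 2.5, Var(A) = 2.0833333
E[P²] = 9 + 0² = 9
E[A²] = 2.0833333 + 2.5² = 8.3333333
Var(Z) = 9*8.3333333 - (0*2.5)²
= 75 - 0 = 75

75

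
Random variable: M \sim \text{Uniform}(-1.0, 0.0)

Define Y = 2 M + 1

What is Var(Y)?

For Y = aM + b: Var(Y) = a² * Var(M)
Var(M) = (0 + 1)^2/12 = 0.083333333
Var(Y) = 2² * 0.083333333 = 4 * 0.083333333 = 0.33333333

0.33333333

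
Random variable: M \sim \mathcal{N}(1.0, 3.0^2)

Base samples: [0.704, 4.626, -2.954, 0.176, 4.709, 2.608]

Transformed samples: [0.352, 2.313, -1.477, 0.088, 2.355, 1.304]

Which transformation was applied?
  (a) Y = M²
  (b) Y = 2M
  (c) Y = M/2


Checking option (c) Y = M/2:
  M = 0.704 -> Y = 0.352 ✓
  M = 4.626 -> Y = 2.313 ✓
  M = -2.954 -> Y = -1.477 ✓
All samples match this transformation.

(c) M/2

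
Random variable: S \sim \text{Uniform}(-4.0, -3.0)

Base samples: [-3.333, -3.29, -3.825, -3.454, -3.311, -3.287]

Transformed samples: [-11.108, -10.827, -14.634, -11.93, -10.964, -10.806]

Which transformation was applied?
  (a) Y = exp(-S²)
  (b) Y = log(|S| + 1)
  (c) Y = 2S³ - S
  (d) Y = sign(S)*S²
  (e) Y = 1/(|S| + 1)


Checking option (d) Y = sign(S)*S²:
  S = -3.333 -> Y = -11.108 ✓
  S = -3.29 -> Y = -10.827 ✓
  S = -3.825 -> Y = -14.634 ✓
All samples match this transformation.

(d) sign(S)*S²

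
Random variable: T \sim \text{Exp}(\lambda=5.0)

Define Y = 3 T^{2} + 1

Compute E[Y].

E[Y] = 3*E[T²] + 1
E[T] = 0.2
E[T²] = Var(T) + (E[T])² = 0.04 + 0.04 = 0.08
E[Y] = 3*0.08 + 1 = 1.24

1.24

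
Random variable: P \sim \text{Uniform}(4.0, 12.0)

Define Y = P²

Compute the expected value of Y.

Using E[X²] = Var(X) + (E[X])²:
E[P] = 8
Var(P) = (12 - 4)^2/12 = 5.3333333
E[P²] = 5.3333333 + 8² = 5.3333333 + 64 = 69.333333

69.333333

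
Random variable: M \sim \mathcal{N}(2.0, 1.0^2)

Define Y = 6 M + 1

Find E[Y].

For Y = 6M + 1:
E[Y] = 6 * E[M] + 1
E[M] = 2.0 = 2
E[Y] = 6 * 2 + 1 = 13

13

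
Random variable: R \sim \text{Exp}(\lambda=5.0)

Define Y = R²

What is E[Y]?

E[R²] = Var(R) + (E[R])² = 0.04 + 0.04 = 0.08

0.08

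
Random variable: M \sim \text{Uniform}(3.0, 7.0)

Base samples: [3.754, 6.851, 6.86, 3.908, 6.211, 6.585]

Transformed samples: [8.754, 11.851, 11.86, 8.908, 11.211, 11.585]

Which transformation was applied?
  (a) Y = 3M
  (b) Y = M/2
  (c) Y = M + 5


Checking option (c) Y = M + 5:
  M = 3.754 -> Y = 8.754 ✓
  M = 6.851 -> Y = 11.851 ✓
  M = 6.86 -> Y = 11.86 ✓
All samples match this transformation.

(c) M + 5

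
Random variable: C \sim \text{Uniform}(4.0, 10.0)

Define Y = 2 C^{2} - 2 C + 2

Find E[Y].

E[Y] = 2*E[C²] - 2*E[C] + 2
E[C] = 7
E[C²] = Var(C) + (E[C])² = 3 + 49 = 52
E[Y] = 2*52 - 2*7 + 2 = 92

92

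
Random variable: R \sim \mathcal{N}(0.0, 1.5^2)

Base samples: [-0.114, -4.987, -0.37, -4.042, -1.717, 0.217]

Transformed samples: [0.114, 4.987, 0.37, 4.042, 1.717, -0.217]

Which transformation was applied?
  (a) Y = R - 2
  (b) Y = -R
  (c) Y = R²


Checking option (b) Y = -R:
  R = -0.114 -> Y = 0.114 ✓
  R = -4.987 -> Y = 4.987 ✓
  R = -0.37 -> Y = 0.37 ✓
All samples match this transformation.

(b) -R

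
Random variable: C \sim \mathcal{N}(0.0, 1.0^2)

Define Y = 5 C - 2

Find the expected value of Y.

For Y = 5C - 2:
E[Y] = 5 * E[C] - 2
E[C] = 0.0 = 0
E[Y] = 5 * 0 - 2 = -2

-2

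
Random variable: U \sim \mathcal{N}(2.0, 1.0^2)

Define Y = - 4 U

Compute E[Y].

For Y = -4U:
E[Y] = -4 * E[U]
E[U] = 2.0 = 2
E[Y] = -4 * 2 = -8

-8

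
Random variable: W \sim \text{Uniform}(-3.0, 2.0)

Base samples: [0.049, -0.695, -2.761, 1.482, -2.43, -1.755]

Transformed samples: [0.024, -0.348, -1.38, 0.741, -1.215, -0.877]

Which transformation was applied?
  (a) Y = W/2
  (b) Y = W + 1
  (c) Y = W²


Checking option (a) Y = W/2:
  W = 0.049 -> Y = 0.024 ✓
  W = -0.695 -> Y = -0.348 ✓
  W = -2.761 -> Y = -1.38 ✓
All samples match this transformation.

(a) W/2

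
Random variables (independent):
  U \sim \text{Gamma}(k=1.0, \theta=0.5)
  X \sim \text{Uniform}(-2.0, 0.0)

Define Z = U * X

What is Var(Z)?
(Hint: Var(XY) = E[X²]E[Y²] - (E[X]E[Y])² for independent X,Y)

Var(XY) = E[X²]E[Y²] - (E[X]E[Y])²
E[U] = 0.5, Var(U) = 0.25
E[X] = -1, Var(X) = 0.33333333
E[U²] = 0.25 + 0.5² = 0.5
E[X²] = 0.33333333 + (-1)² = 1.3333333
Var(Z) = 0.5*1.3333333 - (0.5*(-1))²
= 0.66666667 - 0.25 = 0.41666667

0.41666667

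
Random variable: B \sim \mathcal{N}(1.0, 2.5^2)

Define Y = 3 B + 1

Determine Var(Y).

For Y = aB + b: Var(Y) = a² * Var(B)
Var(B) = 2.5^2 = 6.25
Var(Y) = 3² * 6.25 = 9 * 6.25 = 56.25

56.25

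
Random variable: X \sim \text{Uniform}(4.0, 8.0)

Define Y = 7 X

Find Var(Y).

For Y = aX + b: Var(Y) = a² * Var(X)
Var(X) = (8 - 4)^2/12 = 1.3333333
Var(Y) = 7² * 1.3333333 = 49 * 1.3333333 = 65.333333

65.333333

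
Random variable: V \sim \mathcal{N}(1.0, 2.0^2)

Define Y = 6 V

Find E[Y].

For Y = 6V:
E[Y] = 6 * E[V]
E[V] = 1.0 = 1
E[Y] = 6 * 1 = 6

6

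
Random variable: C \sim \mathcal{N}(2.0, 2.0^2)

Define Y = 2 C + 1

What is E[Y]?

For Y = 2C + 1:
E[Y] = 2 * E[C] + 1
E[C] = 2.0 = 2
E[Y] = 2 * 2 + 1 = 5

5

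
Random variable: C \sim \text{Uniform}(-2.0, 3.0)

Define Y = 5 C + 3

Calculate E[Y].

For Y = 5C + 3:
E[Y] = 5 * E[C] + 3
E[C] = (-2 + 3)/2 = 0.5
E[Y] = 5 * 0.5 + 3 = 5.5

5.5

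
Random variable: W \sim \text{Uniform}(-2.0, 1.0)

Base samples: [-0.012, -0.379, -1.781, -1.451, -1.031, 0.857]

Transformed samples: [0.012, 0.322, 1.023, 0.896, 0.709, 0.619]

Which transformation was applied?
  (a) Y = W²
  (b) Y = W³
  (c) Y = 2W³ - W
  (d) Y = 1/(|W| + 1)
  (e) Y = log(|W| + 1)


Checking option (e) Y = log(|W| + 1):
  W = -0.012 -> Y = 0.012 ✓
  W = -0.379 -> Y = 0.322 ✓
  W = -1.781 -> Y = 1.023 ✓
All samples match this transformation.

(e) log(|W| + 1)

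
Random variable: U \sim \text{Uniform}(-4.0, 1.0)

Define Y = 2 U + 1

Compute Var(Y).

For Y = aU + b: Var(Y) = a² * Var(U)
Var(U) = (1 + 4)^2/12 = 2.0833333
Var(Y) = 2² * 2.0833333 = 4 * 2.0833333 = 8.3333333

8.3333333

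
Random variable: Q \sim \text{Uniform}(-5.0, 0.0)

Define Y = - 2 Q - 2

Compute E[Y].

For Y = -2Q - 2:
E[Y] = -2 * E[Q] - 2
E[Q] = (-5 + 0)/2 = -2.5
E[Y] = -2 * (-2.5) - 2 = 3

3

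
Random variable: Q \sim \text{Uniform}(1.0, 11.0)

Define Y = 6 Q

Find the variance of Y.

For Y = aQ + b: Var(Y) = a² * Var(Q)
Var(Q) = (11 - 1)^2/12 = 8.3333333
Var(Y) = 6² * 8.3333333 = 36 * 8.3333333 = 300

300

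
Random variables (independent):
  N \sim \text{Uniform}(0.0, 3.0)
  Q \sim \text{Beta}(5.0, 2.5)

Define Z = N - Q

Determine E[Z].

E[Z] = 1*E[N] - 1*E[Q]
E[N] = 1.5
E[Q] = 0.66666667
E[Z] = 1*1.5 - 1*0.66666667 = 0.83333333

0.83333333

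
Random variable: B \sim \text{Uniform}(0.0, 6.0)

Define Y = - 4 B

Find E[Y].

For Y = -4B:
E[Y] = -4 * E[B]
E[B] = (0 + 6)/2 = 3
E[Y] = -4 * 3 = -12

-12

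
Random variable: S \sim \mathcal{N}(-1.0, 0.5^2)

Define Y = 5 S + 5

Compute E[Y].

For Y = 5S + 5:
E[Y] = 5 * E[S] + 5
E[S] = -1.0 = -1
E[Y] = 5 * (-1) + 5 = 0

0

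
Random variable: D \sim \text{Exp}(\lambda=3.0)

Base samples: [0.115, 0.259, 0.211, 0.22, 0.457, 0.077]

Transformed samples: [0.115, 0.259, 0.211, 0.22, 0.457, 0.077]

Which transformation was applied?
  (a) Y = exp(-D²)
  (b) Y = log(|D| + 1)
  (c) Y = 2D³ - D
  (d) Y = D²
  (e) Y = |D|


Checking option (e) Y = |D|:
  D = 0.115 -> Y = 0.115 ✓
  D = 0.259 -> Y = 0.259 ✓
  D = 0.211 -> Y = 0.211 ✓
All samples match this transformation.

(e) |D|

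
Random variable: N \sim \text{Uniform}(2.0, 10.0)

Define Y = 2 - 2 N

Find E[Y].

For Y = -2N + 2:
E[Y] = -2 * E[N] + 2
E[N] = (2 + 10)/2 = 6
E[Y] = -2 * 6 + 2 = -10

-10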